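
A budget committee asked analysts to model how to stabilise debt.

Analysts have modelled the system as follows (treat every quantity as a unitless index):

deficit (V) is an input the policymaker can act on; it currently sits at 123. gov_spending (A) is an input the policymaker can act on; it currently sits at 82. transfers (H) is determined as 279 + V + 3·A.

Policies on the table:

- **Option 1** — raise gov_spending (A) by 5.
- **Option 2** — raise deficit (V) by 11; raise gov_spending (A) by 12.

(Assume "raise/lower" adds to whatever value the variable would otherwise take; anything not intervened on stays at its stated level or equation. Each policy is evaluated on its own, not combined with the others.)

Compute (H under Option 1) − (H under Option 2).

-32

Option 1 (A + 5):
  V = 123
  A = 82 + 5 = 87
  H = 279 + 123 + 3·87 = 663
Option 2 (V + 11, A + 12):
  V = 123 + 11 = 134
  A = 82 + 12 = 94
  H = 279 + 134 + 3·94 = 695
H: 663 − 695 = -32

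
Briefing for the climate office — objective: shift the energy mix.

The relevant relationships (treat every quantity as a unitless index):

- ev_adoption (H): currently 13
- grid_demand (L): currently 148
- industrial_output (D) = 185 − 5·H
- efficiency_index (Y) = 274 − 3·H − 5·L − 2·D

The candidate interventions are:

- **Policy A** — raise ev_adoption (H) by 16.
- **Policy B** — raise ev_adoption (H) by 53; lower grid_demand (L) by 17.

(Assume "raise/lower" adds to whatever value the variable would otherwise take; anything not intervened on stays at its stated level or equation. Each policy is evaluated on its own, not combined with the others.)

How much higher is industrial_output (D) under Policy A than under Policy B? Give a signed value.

185

Policy A (H + 16):
  H = 13 + 16 = 29
  D = 185 − 5·29 = 40
Policy B (H + 53, L − 17):
  H = 13 + 53 = 66
  D = 185 − 5·66 = -145
D: 40 − (-145) = 185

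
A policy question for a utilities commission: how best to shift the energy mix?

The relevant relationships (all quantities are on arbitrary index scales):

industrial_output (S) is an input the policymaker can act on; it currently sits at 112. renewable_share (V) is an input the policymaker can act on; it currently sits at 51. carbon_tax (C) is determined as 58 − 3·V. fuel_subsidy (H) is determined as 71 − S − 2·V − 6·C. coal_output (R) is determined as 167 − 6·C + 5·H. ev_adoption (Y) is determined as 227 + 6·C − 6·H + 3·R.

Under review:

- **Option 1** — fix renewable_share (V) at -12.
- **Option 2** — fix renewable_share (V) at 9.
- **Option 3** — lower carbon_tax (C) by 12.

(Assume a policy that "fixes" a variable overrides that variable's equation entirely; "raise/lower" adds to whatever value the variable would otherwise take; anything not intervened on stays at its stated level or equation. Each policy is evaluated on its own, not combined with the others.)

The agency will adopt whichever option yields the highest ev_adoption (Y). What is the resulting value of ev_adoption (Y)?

6503

Option 1 (V := -12):
  S = 112
  V = -12
  C = 58 − 3·(-12) = 94
  H = 71 − 112 − 2·(-12) − 6·94 = -581
  R = 167 − 6·94 + 5·(-581) = -3302
  Y = 227 + 6·94 − 6·(-581) + 3·(-3302) = -5629
Option 2 (V := 9):
  S = 112
  V = 9
  C = 58 − 3·9 = 31
  H = 71 − 112 − 2·9 − 6·31 = -245
  R = 167 − 6·31 + 5·(-245) = -1244
  Y = 227 + 6·31 − 6·(-245) + 3·(-1244) = -1849
Option 3 (C − 12):
  S = 112
  V = 51
  C = 58 − 3·51 (−12 from intervention) = -107
  H = 71 − 112 − 2·51 − 6·(-107) = 499
  R = 167 − 6·(-107) + 5·499 = 3304
  Y = 227 + 6·(-107) − 6·499 + 3·3304 = 6503
Comparing — Option 1: Y=-5629, Option 2: Y=-1849, Option 3: Y=6503. Highest is 6503 (Option 3).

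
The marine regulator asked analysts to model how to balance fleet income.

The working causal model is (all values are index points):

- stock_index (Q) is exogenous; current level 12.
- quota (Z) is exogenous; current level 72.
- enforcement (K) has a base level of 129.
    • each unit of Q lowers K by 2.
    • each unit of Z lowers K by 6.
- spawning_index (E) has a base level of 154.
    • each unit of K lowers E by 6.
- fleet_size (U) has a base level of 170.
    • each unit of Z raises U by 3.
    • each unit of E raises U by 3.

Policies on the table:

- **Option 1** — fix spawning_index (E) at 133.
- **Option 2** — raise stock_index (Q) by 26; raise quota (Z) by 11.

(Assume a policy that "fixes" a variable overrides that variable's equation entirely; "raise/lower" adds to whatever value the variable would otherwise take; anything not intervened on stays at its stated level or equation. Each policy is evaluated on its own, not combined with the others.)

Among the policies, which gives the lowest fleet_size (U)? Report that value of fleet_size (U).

Option 1 (E := 133):
  Q = 12
  Z = 72
  K = 129 − 2·12 − 6·72 = -327
  E = 133
  U = 170 + 3·72 + 3·133 = 785
Option 2 (Q + 26, Z + 11):
  Q = 12 + 26 = 38
  Z = 72 + 11 = 83
  K = 129 − 2·38 − 6·83 = -445
  E = 154 − 6·(-445) = 2824
  U = 170 + 3·83 + 3·2824 = 8891
Comparing — Option 1: U=785, Option 2: U=8891. Lowest is 785 (Option 1).

785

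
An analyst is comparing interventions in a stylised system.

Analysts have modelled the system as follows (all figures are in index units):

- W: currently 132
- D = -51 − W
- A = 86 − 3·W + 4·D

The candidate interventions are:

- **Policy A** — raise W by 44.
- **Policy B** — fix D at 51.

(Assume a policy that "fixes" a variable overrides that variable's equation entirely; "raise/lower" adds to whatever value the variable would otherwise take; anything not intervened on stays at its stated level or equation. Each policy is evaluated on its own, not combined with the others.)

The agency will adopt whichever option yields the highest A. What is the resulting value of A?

Policy A (W + 44):
  W = 132 + 44 = 176
  D = -51 − 176 = -227
  A = 86 − 3·176 + 4·(-227) = -1350
Policy B (D := 51):
  W = 132
  D = 51
  A = 86 − 3·132 + 4·51 = -106
Comparing — Policy A: A=-1350, Policy B: A=-106. Highest is -106 (Policy B).

-106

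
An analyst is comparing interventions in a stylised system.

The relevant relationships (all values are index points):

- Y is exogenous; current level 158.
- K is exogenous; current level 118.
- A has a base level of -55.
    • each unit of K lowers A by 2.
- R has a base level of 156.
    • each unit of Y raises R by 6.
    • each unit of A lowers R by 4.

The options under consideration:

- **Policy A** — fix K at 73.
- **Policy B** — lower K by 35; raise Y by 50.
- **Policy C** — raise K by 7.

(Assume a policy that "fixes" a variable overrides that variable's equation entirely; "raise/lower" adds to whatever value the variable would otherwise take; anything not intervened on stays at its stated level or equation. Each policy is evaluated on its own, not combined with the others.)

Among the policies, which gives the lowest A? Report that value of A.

-305

Policy A (K := 73):
  K = 73
  A = -55 − 2·73 = -201
Policy B (K − 35, Y + 50):
  K = 118 − 35 = 83
  A = -55 − 2·83 = -221
Policy C (K + 7):
  K = 118 + 7 = 125
  A = -55 − 2·125 = -305
Comparing — Policy A: A=-201, Policy B: A=-221, Policy C: A=-305. Lowest is -305 (Policy C).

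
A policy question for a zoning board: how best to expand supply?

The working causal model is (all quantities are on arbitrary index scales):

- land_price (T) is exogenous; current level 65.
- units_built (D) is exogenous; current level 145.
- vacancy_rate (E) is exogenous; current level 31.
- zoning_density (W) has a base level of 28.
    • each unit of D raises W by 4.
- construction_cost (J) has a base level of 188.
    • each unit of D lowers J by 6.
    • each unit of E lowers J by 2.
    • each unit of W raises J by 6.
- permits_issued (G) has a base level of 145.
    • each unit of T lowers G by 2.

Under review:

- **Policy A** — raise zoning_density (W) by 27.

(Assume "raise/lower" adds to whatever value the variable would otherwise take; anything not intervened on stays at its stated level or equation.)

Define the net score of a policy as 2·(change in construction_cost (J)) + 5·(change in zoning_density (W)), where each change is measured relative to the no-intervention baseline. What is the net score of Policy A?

459

Baseline:
  D = 145
  E = 31
  W = 28 + 4·145 = 608
  J = 188 − 6·145 − 2·31 + 6·608 = 2904
Policy A (W + 27):
  D = 145
  E = 31
  W = 28 + 4·145 (+27 from intervention) = 635
  J = 188 − 6·145 − 2·31 + 6·635 = 3066
ΔJ = 3066 − 2904 = 162; ΔW = 635 − 608 = 27
Score = 2·162 + 5·27 = 459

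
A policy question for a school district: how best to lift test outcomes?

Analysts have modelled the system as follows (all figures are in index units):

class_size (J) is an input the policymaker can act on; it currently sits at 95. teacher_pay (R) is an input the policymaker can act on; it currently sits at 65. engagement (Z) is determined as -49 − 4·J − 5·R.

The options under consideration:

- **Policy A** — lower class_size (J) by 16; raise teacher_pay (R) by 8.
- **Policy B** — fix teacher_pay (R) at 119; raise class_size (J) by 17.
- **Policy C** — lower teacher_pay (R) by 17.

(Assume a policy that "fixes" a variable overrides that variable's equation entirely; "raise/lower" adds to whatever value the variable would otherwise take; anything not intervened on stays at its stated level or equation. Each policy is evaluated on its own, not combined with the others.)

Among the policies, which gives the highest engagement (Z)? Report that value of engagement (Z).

Policy A (J − 16, R + 8):
  J = 95 − 16 = 79
  R = 65 + 8 = 73
  Z = -49 − 4·79 − 5·73 = -730
Policy B (R := 119, J + 17):
  J = 95 + 17 = 112
  R = 119
  Z = -49 − 4·112 − 5·119 = -1092
Policy C (R − 17):
  J = 95
  R = 65 − 17 = 48
  Z = -49 − 4·95 − 5·48 = -669
Comparing — Policy A: Z=-730, Policy B: Z=-1092, Policy C: Z=-669. Highest is -669 (Policy C).

-669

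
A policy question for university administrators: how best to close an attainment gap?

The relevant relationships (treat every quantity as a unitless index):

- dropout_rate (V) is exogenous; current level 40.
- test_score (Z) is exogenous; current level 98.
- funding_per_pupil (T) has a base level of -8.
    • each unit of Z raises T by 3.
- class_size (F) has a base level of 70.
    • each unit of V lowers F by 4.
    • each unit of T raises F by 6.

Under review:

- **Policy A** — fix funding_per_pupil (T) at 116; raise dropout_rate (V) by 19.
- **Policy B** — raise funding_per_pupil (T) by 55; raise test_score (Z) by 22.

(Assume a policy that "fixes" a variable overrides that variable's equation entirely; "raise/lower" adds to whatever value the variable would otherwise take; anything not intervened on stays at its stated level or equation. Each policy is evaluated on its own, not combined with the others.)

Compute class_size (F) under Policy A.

530

Policy A (T := 116, V + 19):
  V = 40 + 19 = 59
  Z = 98
  T = 116
  F = 70 − 4·59 + 6·116 = 530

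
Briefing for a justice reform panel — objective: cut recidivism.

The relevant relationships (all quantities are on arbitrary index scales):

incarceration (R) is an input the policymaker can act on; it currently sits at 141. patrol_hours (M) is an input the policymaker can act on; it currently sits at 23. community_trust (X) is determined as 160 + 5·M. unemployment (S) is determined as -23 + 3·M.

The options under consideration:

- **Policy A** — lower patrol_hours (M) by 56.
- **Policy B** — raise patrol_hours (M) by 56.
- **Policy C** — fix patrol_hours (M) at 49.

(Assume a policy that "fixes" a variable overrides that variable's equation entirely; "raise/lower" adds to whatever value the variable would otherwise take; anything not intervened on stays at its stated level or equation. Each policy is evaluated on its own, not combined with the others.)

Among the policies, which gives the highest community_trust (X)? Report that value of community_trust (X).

Policy A (M − 56):
  M = 23 − 56 = -33
  X = 160 + 5·(-33) = -5
Policy B (M + 56):
  M = 23 + 56 = 79
  X = 160 + 5·79 = 555
Policy C (M := 49):
  M = 49
  X = 160 + 5·49 = 405
Comparing — Policy A: X=-5, Policy B: X=555, Policy C: X=405. Highest is 555 (Policy B).

555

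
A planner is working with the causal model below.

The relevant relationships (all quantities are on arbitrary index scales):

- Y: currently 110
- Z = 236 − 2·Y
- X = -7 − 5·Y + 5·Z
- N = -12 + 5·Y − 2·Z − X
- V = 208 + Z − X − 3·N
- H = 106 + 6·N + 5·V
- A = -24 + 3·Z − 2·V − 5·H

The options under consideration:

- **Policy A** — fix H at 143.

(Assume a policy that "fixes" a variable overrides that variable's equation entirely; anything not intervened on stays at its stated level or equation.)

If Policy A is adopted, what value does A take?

3805

Policy A (H := 143):
  Y = 110
  Z = 236 − 2·110 = 16
  X = -7 − 5·110 + 5·16 = -477
  N = -12 + 5·110 − 2·16 − (-477) = 983
  V = 208 + 16 − (-477) − 3·983 = -2248
  H = 143
  A = -24 + 3·16 − 2·(-2248) − 5·143 = 3805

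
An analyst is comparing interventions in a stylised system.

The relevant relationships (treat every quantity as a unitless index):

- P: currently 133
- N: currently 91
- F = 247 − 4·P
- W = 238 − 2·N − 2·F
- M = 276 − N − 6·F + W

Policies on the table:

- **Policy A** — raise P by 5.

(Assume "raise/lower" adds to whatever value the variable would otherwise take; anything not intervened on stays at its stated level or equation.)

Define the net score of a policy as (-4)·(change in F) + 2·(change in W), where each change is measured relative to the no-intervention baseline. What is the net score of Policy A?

160

Baseline:
  P = 133
  N = 91
  F = 247 − 4·133 = -285
  W = 238 − 2·91 − 2·(-285) = 626
Policy A (P + 5):
  P = 133 + 5 = 138
  N = 91
  F = 247 − 4·138 = -305
  W = 238 − 2·91 − 2·(-305) = 666
ΔF = -305 − (-285) = -20; ΔW = 666 − 626 = 40
Score = (-4)·(-20) + 2·40 = 160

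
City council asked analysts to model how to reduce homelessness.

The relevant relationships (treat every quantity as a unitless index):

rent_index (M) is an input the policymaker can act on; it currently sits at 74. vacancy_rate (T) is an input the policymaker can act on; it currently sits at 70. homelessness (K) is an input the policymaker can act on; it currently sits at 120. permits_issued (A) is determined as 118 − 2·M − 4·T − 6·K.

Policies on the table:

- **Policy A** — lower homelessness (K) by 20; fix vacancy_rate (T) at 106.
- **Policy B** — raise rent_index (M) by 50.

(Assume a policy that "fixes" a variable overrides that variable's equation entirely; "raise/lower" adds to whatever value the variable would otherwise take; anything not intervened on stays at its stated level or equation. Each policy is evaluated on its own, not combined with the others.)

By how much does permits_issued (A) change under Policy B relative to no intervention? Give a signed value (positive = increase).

-100

Baseline:
  M = 74
  T = 70
  K = 120
  A = 118 − 2·74 − 4·70 − 6·120 = -1030
Policy B (M + 50):
  M = 74 + 50 = 124
  T = 70
  K = 120
  A = 118 − 2·124 − 4·70 − 6·120 = -1130
Change in A: -1130 − (-1030) = -100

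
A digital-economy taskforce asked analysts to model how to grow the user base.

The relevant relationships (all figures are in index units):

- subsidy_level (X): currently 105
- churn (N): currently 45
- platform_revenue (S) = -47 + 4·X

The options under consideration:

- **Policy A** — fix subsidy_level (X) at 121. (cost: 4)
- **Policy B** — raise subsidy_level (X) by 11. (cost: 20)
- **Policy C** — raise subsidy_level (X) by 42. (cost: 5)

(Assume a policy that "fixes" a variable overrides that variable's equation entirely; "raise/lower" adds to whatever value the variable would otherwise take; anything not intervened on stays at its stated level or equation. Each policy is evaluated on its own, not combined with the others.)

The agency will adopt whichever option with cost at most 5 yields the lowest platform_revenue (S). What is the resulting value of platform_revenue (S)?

Policy A (X := 121):
  X = 121
  S = -47 + 4·121 = 437
Policy C (X + 42):
  X = 105 + 42 = 147
  S = -47 + 4·147 = 541
Comparing — Policy A: S=437, Policy C: S=541. Lowest is 437 (Policy A).

437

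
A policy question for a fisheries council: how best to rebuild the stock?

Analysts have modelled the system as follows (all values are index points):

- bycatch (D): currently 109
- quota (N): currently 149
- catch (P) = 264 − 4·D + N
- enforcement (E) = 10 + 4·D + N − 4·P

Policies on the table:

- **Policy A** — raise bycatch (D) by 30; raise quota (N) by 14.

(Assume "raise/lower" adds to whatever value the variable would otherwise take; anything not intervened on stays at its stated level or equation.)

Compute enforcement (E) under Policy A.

1245

Policy A (D + 30, N + 14):
  D = 109 + 30 = 139
  N = 149 + 14 = 163
  P = 264 − 4·139 + 163 = -129
  E = 10 + 4·139 + 163 − 4·(-129) = 1245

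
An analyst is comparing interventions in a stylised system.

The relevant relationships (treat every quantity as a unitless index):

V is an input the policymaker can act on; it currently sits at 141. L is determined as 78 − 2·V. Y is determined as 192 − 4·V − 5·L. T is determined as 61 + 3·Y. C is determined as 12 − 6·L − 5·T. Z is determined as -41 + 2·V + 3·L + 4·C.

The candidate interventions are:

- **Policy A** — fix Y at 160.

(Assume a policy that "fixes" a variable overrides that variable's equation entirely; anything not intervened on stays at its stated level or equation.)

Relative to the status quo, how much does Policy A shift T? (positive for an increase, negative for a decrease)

Baseline:
  V = 141
  L = 78 − 2·141 = -204
  Y = 192 − 4·141 − 5·(-204) = 648
  T = 61 + 3·648 = 2005
Policy A (Y := 160):
  V = 141
  L = 78 − 2·141 = -204
  Y = 160
  T = 61 + 3·160 = 541
Change in T: 541 − 2005 = -1464

-1464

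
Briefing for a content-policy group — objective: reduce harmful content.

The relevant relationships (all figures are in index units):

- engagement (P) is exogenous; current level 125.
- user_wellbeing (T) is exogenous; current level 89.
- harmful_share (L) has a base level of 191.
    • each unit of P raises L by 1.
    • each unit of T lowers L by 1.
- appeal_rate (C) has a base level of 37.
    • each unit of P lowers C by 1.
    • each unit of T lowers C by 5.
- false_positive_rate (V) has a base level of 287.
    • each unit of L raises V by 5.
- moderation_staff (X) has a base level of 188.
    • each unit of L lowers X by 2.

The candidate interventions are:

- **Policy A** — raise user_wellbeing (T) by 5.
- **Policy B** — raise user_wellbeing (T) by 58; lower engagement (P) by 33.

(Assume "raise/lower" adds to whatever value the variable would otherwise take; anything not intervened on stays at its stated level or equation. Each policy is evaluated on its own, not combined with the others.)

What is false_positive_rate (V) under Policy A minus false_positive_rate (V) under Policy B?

Policy A (T + 5):
  P = 125
  T = 89 + 5 = 94
  L = 191 + 125 − 94 = 222
  V = 287 + 5·222 = 1397
Policy B (T + 58, P − 33):
  P = 125 − 33 = 92
  T = 89 + 58 = 147
  L = 191 + 92 − 147 = 136
  V = 287 + 5·136 = 967
V: 1397 − 967 = 430

430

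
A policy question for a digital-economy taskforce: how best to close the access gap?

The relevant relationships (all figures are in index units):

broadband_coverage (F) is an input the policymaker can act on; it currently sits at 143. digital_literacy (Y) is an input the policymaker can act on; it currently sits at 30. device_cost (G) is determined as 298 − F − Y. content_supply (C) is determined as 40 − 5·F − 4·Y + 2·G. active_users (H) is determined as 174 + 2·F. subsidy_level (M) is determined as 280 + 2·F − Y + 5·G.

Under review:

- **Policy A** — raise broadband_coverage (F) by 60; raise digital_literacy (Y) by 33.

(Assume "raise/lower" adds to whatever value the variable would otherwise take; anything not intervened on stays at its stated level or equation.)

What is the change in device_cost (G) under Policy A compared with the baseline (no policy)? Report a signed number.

-93

Baseline:
  F = 143
  Y = 30
  G = 298 − 143 − 30 = 125
Policy A (F + 60, Y + 33):
  F = 143 + 60 = 203
  Y = 30 + 33 = 63
  G = 298 − 203 − 63 = 32
Change in G: 32 − 125 = -93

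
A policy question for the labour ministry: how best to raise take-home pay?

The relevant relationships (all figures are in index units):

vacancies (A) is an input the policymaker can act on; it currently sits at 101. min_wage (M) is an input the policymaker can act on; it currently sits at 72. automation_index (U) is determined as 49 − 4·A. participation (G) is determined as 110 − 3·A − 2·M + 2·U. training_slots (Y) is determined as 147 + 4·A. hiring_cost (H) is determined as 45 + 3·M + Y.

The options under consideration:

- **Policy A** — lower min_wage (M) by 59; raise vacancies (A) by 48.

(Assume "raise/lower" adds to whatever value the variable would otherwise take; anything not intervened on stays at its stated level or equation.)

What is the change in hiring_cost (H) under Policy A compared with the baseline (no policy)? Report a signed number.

15

Baseline:
  A = 101
  M = 72
  Y = 147 + 4·101 = 551
  H = 45 + 3·72 + 551 = 812
Policy A (M − 59, A + 48):
  A = 101 + 48 = 149
  M = 72 − 59 = 13
  Y = 147 + 4·149 = 743
  H = 45 + 3·13 + 743 = 827
Change in H: 827 − 812 = 15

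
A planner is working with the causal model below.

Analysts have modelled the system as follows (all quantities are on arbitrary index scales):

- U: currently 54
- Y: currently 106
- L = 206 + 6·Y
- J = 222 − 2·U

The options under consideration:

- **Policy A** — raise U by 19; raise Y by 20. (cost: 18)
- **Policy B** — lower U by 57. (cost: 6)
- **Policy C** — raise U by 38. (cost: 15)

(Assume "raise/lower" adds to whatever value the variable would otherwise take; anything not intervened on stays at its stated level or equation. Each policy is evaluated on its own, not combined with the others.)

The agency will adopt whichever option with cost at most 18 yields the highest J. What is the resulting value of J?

Policy A (U + 19, Y + 20):
  U = 54 + 19 = 73
  J = 222 − 2·73 = 76
Policy B (U − 57):
  U = 54 − 57 = -3
  J = 222 − 2·(-3) = 228
Policy C (U + 38):
  U = 54 + 38 = 92
  J = 222 − 2·92 = 38
Comparing — Policy A: J=76, Policy B: J=228, Policy C: J=38. Highest is 228 (Policy B).

228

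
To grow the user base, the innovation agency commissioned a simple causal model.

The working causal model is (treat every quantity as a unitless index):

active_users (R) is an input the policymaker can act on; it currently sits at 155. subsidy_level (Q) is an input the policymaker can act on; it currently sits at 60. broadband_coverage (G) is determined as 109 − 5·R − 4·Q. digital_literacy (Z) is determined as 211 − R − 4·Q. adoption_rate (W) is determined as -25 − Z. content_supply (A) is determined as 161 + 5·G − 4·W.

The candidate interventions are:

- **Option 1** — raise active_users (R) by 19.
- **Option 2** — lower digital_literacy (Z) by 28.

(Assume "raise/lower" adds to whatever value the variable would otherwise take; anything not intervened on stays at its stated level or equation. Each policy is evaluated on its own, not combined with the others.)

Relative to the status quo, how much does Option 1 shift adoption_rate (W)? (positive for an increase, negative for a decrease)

Baseline:
  R = 155
  Q = 60
  Z = 211 − 155 − 4·60 = -184
  W = -25 − (-184) = 159
Option 1 (R + 19):
  R = 155 + 19 = 174
  Q = 60
  Z = 211 − 174 − 4·60 = -203
  W = -25 − (-203) = 178
Change in W: 178 − 159 = 19

19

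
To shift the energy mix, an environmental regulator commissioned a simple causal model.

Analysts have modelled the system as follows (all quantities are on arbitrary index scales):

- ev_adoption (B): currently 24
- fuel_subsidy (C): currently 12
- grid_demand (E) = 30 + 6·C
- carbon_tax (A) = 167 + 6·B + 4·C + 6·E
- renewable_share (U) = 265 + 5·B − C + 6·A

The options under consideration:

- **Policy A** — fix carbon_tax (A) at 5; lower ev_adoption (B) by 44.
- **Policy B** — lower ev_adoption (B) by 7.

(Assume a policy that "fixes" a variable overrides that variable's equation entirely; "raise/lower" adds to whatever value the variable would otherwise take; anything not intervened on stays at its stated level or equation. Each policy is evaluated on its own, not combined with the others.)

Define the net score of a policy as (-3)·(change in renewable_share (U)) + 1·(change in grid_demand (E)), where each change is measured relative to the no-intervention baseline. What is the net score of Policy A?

18048

Baseline:
  B = 24
  C = 12
  E = 30 + 6·12 = 102
  A = 167 + 6·24 + 4·12 + 6·102 = 971
  U = 265 + 5·24 − 12 + 6·971 = 6199
Policy A (A := 5, B − 44):
  B = 24 − 44 = -20
  C = 12
  E = 30 + 6·12 = 102
  A = 5
  U = 265 + 5·(-20) − 12 + 6·5 = 183
ΔU = 183 − 6199 = -6016; ΔE = 102 − 102 = 0
Score = (-3)·(-6016) + 1·0 = 18048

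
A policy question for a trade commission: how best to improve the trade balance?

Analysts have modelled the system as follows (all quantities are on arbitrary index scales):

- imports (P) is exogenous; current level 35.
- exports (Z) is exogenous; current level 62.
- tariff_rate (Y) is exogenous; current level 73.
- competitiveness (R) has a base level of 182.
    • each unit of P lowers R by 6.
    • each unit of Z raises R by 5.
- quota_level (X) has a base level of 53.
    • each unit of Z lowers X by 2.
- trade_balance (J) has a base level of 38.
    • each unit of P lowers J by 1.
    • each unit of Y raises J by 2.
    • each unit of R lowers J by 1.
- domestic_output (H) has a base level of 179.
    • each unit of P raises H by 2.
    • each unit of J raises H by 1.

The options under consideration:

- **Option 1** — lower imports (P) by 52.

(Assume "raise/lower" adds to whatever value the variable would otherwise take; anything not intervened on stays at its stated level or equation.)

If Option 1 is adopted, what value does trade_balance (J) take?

Option 1 (P − 52):
  P = 35 − 52 = -17
  Z = 62
  Y = 73
  R = 182 − 6·(-17) + 5·62 = 594
  J = 38 − (-17) + 2·73 − 594 = -393

-393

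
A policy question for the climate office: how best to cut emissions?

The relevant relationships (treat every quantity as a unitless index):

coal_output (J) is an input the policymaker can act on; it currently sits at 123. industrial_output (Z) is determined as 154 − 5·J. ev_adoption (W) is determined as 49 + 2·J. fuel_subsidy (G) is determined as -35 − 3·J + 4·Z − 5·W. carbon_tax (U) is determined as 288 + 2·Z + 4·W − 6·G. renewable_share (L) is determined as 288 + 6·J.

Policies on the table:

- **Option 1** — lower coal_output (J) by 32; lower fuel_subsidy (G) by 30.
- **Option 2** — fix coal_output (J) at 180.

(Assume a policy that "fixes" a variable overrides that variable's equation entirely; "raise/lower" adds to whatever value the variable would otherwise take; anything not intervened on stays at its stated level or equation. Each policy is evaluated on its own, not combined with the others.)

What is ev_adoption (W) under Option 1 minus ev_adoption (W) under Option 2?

Option 1 (J − 32, G − 30):
  J = 123 − 32 = 91
  W = 49 + 2·91 = 231
Option 2 (J := 180):
  J = 180
  W = 49 + 2·180 = 409
W: 231 − 409 = -178

-178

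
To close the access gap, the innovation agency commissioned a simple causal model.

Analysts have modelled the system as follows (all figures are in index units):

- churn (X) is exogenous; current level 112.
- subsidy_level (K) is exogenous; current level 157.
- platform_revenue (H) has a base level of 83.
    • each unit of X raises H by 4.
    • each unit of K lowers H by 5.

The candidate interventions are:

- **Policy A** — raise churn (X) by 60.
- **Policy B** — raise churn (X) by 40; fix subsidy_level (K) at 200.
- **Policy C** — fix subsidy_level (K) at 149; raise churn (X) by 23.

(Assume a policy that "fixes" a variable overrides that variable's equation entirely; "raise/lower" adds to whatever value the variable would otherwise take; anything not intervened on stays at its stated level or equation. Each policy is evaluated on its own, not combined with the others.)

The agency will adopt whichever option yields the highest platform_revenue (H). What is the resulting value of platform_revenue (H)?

-14

Policy A (X + 60):
  X = 112 + 60 = 172
  K = 157
  H = 83 + 4·172 − 5·157 = -14
Policy B (X + 40, K := 200):
  X = 112 + 40 = 152
  K = 200
  H = 83 + 4·152 − 5·200 = -309
Policy C (K := 149, X + 23):
  X = 112 + 23 = 135
  K = 149
  H = 83 + 4·135 − 5·149 = -122
Comparing — Policy A: H=-14, Policy B: H=-309, Policy C: H=-122. Highest is -14 (Policy A).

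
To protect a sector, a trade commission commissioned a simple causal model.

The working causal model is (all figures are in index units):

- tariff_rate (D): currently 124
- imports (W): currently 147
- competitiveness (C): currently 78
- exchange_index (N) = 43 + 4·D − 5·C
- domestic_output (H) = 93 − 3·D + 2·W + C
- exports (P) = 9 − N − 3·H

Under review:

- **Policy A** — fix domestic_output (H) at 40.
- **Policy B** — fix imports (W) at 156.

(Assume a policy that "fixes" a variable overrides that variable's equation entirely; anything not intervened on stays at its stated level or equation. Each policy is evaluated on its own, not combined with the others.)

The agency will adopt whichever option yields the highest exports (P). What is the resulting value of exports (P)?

-260

Policy A (H := 40):
  D = 124
  W = 147
  C = 78
  N = 43 + 4·124 − 5·78 = 149
  H = 40
  P = 9 − 149 − 3·40 = -260
Policy B (W := 156):
  D = 124
  W = 156
  C = 78
  N = 43 + 4·124 − 5·78 = 149
  H = 93 − 3·124 + 2·156 + 78 = 111
  P = 9 − 149 − 3·111 = -473
Comparing — Policy A: P=-260, Policy B: P=-473. Highest is -260 (Policy A).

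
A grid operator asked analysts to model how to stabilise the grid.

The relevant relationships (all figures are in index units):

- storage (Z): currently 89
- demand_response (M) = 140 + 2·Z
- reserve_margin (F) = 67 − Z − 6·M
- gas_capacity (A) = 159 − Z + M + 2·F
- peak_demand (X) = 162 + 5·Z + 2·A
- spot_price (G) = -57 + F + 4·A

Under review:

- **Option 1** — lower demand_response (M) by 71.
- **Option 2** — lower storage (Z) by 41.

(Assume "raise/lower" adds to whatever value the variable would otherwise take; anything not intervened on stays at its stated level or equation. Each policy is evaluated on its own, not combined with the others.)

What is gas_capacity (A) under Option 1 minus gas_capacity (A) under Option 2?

-244

Option 1 (M − 71):
  Z = 89
  M = 140 + 2·89 (−71 from intervention) = 247
  F = 67 − 89 − 6·247 = -1504
  A = 159 − 89 + 247 + 2·(-1504) = -2691
Option 2 (Z − 41):
  Z = 89 − 41 = 48
  M = 140 + 2·48 = 236
  F = 67 − 48 − 6·236 = -1397
  A = 159 − 48 + 236 + 2·(-1397) = -2447
A: -2691 − (-2447) = -244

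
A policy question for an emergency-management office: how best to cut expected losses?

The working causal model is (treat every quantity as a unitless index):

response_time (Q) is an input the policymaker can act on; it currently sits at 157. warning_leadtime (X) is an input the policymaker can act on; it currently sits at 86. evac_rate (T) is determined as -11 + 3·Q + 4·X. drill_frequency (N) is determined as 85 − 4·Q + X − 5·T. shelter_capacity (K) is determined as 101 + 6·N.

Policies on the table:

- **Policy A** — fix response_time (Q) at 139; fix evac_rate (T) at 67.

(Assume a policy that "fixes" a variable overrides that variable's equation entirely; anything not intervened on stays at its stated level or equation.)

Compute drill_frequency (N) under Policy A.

Policy A (Q := 139, T := 67):
  Q = 139
  X = 86
  T = 67
  N = 85 − 4·139 + 86 − 5·67 = -720

-720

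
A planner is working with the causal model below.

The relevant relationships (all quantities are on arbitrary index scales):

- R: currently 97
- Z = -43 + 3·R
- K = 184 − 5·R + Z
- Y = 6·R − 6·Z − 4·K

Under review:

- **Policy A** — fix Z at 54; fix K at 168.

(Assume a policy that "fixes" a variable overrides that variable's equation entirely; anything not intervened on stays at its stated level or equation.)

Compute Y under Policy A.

Policy A (Z := 54, K := 168):
  R = 97
  Z = 54
  K = 168
  Y = 0 + 6·97 − 6·54 − 4·168 = -414

-414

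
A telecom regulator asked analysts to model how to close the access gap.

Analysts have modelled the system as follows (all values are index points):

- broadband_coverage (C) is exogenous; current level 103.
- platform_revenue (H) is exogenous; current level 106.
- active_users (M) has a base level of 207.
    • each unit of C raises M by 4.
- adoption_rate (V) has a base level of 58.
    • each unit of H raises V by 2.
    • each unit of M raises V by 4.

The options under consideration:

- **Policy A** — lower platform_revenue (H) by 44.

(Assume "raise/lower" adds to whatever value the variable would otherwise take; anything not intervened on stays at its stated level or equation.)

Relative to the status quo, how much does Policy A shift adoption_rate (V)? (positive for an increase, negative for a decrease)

Baseline:
  C = 103
  H = 106
  M = 207 + 4·103 = 619
  V = 58 + 2·106 + 4·619 = 2746
Policy A (H − 44):
  C = 103
  H = 106 − 44 = 62
  M = 207 + 4·103 = 619
  V = 58 + 2·62 + 4·619 = 2658
Change in V: 2658 − 2746 = -88

-88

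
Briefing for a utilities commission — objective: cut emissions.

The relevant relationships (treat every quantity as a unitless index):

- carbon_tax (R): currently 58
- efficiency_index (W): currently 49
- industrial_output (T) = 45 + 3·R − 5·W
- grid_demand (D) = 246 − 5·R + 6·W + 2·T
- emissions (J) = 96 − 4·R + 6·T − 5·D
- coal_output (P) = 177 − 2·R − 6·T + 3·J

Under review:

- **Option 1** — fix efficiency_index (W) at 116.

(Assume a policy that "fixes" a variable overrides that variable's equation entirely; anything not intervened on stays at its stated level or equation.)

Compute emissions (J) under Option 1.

-1952

Option 1 (W := 116):
  R = 58
  W = 116
  T = 45 + 3·58 − 5·116 = -361
  D = 246 − 5·58 + 6·116 + 2·(-361) = -70
  J = 96 − 4·58 + 6·(-361) − 5·(-70) = -1952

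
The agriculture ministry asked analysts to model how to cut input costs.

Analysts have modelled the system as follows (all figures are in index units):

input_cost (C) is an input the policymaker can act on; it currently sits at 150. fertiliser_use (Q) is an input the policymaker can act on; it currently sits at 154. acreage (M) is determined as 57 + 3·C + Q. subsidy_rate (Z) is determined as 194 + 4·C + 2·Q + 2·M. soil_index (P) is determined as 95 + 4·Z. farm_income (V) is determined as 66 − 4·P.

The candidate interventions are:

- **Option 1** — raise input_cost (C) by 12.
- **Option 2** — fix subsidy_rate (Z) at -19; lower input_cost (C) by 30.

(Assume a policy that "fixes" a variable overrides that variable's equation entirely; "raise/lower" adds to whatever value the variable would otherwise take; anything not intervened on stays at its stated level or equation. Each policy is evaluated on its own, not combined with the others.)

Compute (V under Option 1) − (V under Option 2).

-41008

Option 1 (C + 12):
  C = 150 + 12 = 162
  Q = 154
  M = 57 + 3·162 + 154 = 697
  Z = 194 + 4·162 + 2·154 + 2·697 = 2544
  P = 95 + 4·2544 = 10271
  V = 66 − 4·10271 = -41018
Option 2 (Z := -19, C − 30):
  C = 150 − 30 = 120
  Q = 154
  M = 57 + 3·120 + 154 = 571
  Z = -19
  P = 95 + 4·(-19) = 19
  V = 66 − 4·19 = -10
V: -41018 − (-10) = -41008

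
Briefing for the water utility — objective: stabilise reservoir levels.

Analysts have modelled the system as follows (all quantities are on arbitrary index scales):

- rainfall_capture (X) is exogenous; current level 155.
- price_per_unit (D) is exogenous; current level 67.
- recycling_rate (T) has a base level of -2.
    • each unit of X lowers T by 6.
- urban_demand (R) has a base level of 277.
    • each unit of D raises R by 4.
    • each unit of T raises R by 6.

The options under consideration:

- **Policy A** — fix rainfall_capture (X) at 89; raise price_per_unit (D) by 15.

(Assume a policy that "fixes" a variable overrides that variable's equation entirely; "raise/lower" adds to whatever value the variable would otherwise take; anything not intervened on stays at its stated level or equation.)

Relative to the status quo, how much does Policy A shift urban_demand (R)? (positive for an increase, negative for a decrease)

2436

Baseline:
  X = 155
  D = 67
  T = -2 − 6·155 = -932
  R = 277 + 4·67 + 6·(-932) = -5047
Policy A (X := 89, D + 15):
  X = 89
  D = 67 + 15 = 82
  T = -2 − 6·89 = -536
  R = 277 + 4·82 + 6·(-536) = -2611
Change in R: -2611 − (-5047) = 2436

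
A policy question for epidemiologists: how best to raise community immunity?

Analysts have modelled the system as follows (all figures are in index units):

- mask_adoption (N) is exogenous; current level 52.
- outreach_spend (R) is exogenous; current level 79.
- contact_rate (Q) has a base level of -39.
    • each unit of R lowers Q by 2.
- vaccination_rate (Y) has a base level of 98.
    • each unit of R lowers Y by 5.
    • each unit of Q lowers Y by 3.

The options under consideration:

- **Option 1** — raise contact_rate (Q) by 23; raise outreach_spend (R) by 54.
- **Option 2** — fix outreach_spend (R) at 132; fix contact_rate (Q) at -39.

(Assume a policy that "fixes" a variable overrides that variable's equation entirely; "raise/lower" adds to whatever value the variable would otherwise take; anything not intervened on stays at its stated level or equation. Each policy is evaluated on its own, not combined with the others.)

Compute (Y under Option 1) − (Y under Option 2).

724

Option 1 (Q + 23, R + 54):
  R = 79 + 54 = 133
  Q = -39 − 2·133 (+23 from intervention) = -282
  Y = 98 − 5·133 − 3·(-282) = 279
Option 2 (R := 132, Q := -39):
  R = 132
  Q = -39
  Y = 98 − 5·132 − 3·(-39) = -445
Y: 279 − (-445) = 724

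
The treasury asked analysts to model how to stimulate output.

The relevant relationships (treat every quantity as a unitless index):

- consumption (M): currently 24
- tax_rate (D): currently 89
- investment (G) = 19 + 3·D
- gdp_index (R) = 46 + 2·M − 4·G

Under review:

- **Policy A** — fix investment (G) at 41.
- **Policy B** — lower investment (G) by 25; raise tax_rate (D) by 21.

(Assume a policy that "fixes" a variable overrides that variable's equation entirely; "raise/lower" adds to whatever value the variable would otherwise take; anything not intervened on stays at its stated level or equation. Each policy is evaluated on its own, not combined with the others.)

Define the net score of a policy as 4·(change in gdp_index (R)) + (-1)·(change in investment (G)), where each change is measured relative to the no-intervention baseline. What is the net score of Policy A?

4165

Baseline:
  M = 24
  D = 89
  G = 19 + 3·89 = 286
  R = 46 + 2·24 − 4·286 = -1050
Policy A (G := 41):
  M = 24
  D = 89
  G = 41
  R = 46 + 2·24 − 4·41 = -70
ΔR = -70 − (-1050) = 980; ΔG = 41 − 286 = -245
Score = 4·980 + (-1)·(-245) = 4165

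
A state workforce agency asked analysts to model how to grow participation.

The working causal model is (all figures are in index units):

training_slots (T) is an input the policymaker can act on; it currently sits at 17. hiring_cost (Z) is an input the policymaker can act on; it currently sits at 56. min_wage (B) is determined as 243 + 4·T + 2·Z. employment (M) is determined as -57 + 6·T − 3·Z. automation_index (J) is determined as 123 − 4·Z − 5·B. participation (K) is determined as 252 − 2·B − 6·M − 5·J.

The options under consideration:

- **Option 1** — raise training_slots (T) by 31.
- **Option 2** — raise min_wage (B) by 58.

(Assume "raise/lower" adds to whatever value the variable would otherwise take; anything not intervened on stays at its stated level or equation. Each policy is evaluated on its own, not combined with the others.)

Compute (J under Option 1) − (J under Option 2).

-330

Option 1 (T + 31):
  T = 17 + 31 = 48
  Z = 56
  B = 243 + 4·48 + 2·56 = 547
  J = 123 − 4·56 − 5·547 = -2836
Option 2 (B + 58):
  T = 17
  Z = 56
  B = 243 + 4·17 + 2·56 (+58 from intervention) = 481
  J = 123 − 4·56 − 5·481 = -2506
J: -2836 − (-2506) = -330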